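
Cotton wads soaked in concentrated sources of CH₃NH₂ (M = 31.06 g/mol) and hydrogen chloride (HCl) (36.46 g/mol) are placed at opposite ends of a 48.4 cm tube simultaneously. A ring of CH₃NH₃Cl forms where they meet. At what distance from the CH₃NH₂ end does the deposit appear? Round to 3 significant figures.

In equal time, each gas travels a distance ∝ its rate ∝ 1/√M, so d_CH₃NH₂/d_HCl = √(M_HCl/M_CH₃NH₂) = √(36.46/31.06) = 1.083.
With d_CH₃NH₂ + d_HCl = 48.4 cm, d_HCl = 48.4/(1 + 1.083) = 23.23 cm.
d_CH₃NH₂ = 48.4 − 23.23 = 25.2 cm.

25.2 cm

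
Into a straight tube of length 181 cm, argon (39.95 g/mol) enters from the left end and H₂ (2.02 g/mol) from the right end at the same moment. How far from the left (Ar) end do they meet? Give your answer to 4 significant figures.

Distances travelled in equal time are proportional to diffusion rates, so d_Ar/d_H₂ = √(M_H₂/M_Ar) = √(2.02/39.95) = 0.2249.
With d_Ar + d_H₂ = 181 cm, d_H₂ = 181/(1 + 0.2249) = 147.8 cm.
d_Ar = 181 − 147.8 = 33.23 cm.

33.23 cm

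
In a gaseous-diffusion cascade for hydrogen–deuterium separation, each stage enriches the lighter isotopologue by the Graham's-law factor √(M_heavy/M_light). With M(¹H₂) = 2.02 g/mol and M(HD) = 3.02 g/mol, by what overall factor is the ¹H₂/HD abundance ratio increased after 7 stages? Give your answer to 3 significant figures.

4.09

Each stage multiplies the ratio by α = √(3.02/2.02), so after 7 stages the overall factor is α^7 = (3.02/2.02)^(7/2).
= 1.49505^(7/2) = 4.09.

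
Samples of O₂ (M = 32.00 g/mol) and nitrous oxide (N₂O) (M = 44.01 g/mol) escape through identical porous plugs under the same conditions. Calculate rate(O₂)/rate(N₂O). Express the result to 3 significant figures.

1.17

Using Graham's law: rate_O₂/rate_N₂O = √(M_N₂O/M_O₂) = √(44.01/32.00) = √1.375 = 1.17.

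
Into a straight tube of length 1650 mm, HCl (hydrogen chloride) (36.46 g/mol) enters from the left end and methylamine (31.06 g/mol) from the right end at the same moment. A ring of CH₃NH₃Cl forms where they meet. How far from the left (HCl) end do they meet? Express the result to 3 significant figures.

792 mm

Distances travelled in equal time are proportional to diffusion rates, so d_HCl/d_CH₃NH₂ = √(M_CH₃NH₂/M_HCl) = √(31.06/36.46) = 0.9230.
With d_HCl + d_CH₃NH₂ = 1650 mm, d_CH₃NH₂ = 1650/(1 + 0.9230) = 858.0 mm.
d_HCl = 1650 − 858.0 = 792 mm.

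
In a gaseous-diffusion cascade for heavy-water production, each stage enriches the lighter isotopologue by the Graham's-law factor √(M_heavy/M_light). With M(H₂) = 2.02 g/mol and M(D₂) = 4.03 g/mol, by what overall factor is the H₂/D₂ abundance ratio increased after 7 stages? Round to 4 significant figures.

11.22

The single-stage factor is √(M_heavy/M_light), so 7 stages give [√(4.03/2.02)]^7 = (4.03/2.02)^(7/2).
= 1.99505^(7/2) = 11.22.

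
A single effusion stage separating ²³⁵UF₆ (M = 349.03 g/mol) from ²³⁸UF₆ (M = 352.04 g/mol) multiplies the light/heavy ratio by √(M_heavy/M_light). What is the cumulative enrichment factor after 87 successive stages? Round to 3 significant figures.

1.45

After 87 stages the ratio has grown by (√(352.04/349.03))^87 = (352.04/349.03)^(87/2).
= 1.00862^(87/2) = 1.45.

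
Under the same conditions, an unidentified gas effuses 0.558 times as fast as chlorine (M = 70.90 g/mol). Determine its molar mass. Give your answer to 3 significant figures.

By Graham's law, rate_X/rate_Cl₂ = √(M_Cl₂/M_X).
0.558 = √(70.90/M_X)
M_X = 70.90 / 0.558² = 70.90 / 0.3114 = 228 g/mol

228 g/mol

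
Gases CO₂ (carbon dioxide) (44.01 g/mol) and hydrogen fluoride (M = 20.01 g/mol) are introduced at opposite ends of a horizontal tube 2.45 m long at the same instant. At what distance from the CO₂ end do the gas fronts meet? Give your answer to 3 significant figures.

Distances travelled in equal time are proportional to diffusion rates, so d_CO₂/d_HF = √(M_HF/M_CO₂) = √(20.01/44.01) = 0.6743.
With d_CO₂ + d_HF = 2.45 m, d_HF = 2.45/(1 + 0.6743) = 1.463 m.
d_CO₂ = 2.45 − 1.463 = 0.987 m.

0.987 m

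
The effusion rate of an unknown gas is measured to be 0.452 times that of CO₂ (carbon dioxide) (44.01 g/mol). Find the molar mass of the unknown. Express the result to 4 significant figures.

Since effusion rate ∝ 1/√M, rate_X/rate_CO₂ = √(M_CO₂/M_X).
0.452 = √(44.01/M_X)
M_X = 44.01 / 0.452² = 44.01 / 0.2043 = 215.4 g/mol

215.4 g/mol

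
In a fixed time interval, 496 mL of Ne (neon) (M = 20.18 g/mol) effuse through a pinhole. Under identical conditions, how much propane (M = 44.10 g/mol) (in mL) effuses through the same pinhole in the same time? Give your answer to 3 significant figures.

336 mL

Graham's law gives rate_C₃H₈/rate_Ne = √(M_Ne/M_C₃H₈) = √(20.18/44.10) = √0.4576 = 0.6765.
So the volume for C₃H₈ is 496 × 0.6765 = 336 mL.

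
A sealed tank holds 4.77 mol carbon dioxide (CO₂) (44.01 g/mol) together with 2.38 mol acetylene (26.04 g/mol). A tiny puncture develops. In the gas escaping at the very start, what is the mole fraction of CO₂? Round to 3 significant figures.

0.607

Rate_i ∝ x_i/√M_i (Graham's law weighted by mole fraction), so the effusate composition follows n_i/√M_i.
x_CO₂(eff) = (n_CO₂/√M_CO₂) / (n_CO₂/√M_CO₂ + n_C₂H₂/√M_C₂H₂)
= (4.77/√44.01) / (4.77/√44.01 + 2.38/√26.04) = 0.7190/(0.7190 + 0.4664) = 0.607.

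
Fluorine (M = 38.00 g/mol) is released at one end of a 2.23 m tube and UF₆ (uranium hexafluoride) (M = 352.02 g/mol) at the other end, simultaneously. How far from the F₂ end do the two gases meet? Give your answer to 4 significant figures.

1.679 m

Graham's law gives d_F₂/d_UF₆ = rate_F₂/rate_UF₆ = √(M_UF₆/M_F₂) = √(352.02/38.00) = 3.044.
With d_F₂ + d_UF₆ = 2.23 m, d_UF₆ = 2.23/(1 + 3.044) = 0.5515 m.
d_F₂ = 2.23 − 0.5515 = 1.679 m.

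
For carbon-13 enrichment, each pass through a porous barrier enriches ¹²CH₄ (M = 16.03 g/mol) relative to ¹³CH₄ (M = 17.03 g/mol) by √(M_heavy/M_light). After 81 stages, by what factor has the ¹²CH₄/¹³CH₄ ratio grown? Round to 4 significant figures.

The single-stage factor is √(M_heavy/M_light), so 81 stages give [√(17.03/16.03)]^81 = (17.03/16.03)^(81/2).
= 1.06238^(81/2) = 11.60.

11.60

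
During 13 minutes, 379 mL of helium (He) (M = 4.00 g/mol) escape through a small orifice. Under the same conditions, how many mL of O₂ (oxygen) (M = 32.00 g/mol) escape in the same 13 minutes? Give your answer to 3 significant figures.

Since effusion rate ∝ 1/√M, rate_O₂/rate_He = √(M_He/M_O₂) = √(4.00/32.00) = √0.1250 = 0.3536.
So the volume for O₂ is 379 × 0.3536 = 134 mL.

134 mL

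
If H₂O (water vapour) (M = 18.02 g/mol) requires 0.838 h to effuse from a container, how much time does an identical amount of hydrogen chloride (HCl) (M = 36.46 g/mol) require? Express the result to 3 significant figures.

By Graham's law, t_HCl/t_H₂O = √(M_HCl/M_H₂O) = √(36.46/18.02) = √2.023 = 1.422.
So the time for HCl is 0.838 × 1.422 = 1.19 h.

1.19 h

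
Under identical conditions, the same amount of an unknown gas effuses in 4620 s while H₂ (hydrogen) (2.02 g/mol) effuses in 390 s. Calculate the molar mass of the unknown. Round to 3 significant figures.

283 g/mol

From Graham's law, t_X/t_H₂ = √(M_X/M_H₂).
4620/390 = 11.85 = √(M_X/2.02)
M_X = 2.02 × 11.85² = 2.02 × 140.3 = 283 g/mol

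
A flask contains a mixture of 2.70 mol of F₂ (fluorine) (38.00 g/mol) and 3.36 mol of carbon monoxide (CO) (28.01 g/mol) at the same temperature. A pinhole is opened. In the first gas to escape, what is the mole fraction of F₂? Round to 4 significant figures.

0.4083

Rate_i ∝ x_i/√M_i (Graham's law weighted by mole fraction), so the effusate composition follows n_i/√M_i.
x_F₂(eff) = (n_F₂/√M_F₂) / (n_F₂/√M_F₂ + n_CO/√M_CO)
= (2.70/√38.00) / (2.70/√38.00 + 3.36/√28.01) = 0.4380/(0.4380 + 0.6349) = 0.4083.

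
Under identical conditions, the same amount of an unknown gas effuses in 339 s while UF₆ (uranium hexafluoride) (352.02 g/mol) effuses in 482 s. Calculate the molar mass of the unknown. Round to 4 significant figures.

174.1 g/mol

Since effusion rate ∝ 1/√M, t_X/t_UF₆ = √(M_X/M_UF₆).
339/482 = 0.7033 = √(M_X/352.02)
M_X = 352.02 × 0.7033² = 352.02 × 0.4947 = 174.1 g/mol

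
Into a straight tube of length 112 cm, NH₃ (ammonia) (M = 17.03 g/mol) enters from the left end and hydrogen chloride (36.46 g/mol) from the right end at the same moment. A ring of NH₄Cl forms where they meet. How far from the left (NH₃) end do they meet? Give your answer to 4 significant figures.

66.53 cm

In equal time, each gas travels a distance ∝ its rate ∝ 1/√M, so d_NH₃/d_HCl = √(M_HCl/M_NH₃) = √(36.46/17.03) = 1.463.
With d_NH₃ + d_HCl = 112 cm, d_HCl = 112/(1 + 1.463) = 45.47 cm.
d_NH₃ = 112 − 45.47 = 66.53 cm.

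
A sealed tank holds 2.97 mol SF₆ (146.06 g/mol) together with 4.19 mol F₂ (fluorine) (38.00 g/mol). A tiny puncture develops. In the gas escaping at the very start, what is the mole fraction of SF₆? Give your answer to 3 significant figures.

The effusion rate of species i is ∝ p_i/√M_i ∝ n_i/√M_i.
So x_SF₆ in the escaping gas = (n_SF₆/√M_SF₆) / Σ(n_i/√M_i)
= (2.97/√146.06) / (2.97/√146.06 + 4.19/√38.00) = 0.2457/(0.2457 + 0.6797) = 0.266.

0.266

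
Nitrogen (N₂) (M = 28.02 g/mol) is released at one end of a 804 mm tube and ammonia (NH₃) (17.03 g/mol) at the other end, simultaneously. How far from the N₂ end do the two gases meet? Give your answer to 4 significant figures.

352.2 mm

Graham's law gives d_N₂/d_NH₃ = rate_N₂/rate_NH₃ = √(M_NH₃/M_N₂) = √(17.03/28.02) = 0.7796.
With d_N₂ + d_NH₃ = 804 mm, d_NH₃ = 804/(1 + 0.7796) = 451.8 mm.
d_N₂ = 804 − 451.8 = 352.2 mm.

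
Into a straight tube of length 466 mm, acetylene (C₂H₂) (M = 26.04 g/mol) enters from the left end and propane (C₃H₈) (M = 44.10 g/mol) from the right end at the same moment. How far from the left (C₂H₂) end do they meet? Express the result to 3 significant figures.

Distances travelled in equal time are proportional to diffusion rates, so d_C₂H₂/d_C₃H₈ = √(M_C₃H₈/M_C₂H₂) = √(44.10/26.04) = 1.301.
With d_C₂H₂ + d_C₃H₈ = 466 mm, d_C₃H₈ = 466/(1 + 1.301) = 202.5 mm.
d_C₂H₂ = 466 − 202.5 = 264 mm.

264 mm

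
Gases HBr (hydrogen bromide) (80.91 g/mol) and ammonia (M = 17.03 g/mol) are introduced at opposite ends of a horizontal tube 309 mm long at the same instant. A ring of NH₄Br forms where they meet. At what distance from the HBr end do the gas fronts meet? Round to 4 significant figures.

97.18 mm

In equal time, each gas travels a distance ∝ its rate ∝ 1/√M, so d_HBr/d_NH₃ = √(M_NH₃/M_HBr) = √(17.03/80.91) = 0.4588.
With d_HBr + d_NH₃ = 309 mm, d_NH₃ = 309/(1 + 0.4588) = 211.8 mm.
d_HBr = 309 − 211.8 = 97.18 mm.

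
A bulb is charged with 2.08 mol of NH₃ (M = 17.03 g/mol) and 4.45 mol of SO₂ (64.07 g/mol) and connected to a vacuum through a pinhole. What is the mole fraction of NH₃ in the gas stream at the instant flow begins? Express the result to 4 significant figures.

Rate_i ∝ x_i/√M_i (Graham's law weighted by mole fraction), so the effusate composition follows n_i/√M_i.
x_NH₃(eff) = (n_NH₃/√M_NH₃) / (n_NH₃/√M_NH₃ + n_SO₂/√M_SO₂)
= (2.08/√17.03) / (2.08/√17.03 + 4.45/√64.07) = 0.5040/(0.5040 + 0.5559) = 0.4755.

0.4755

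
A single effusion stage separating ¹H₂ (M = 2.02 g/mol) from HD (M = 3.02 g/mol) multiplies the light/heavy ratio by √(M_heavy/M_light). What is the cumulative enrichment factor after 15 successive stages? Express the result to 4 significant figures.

20.41

The single-stage factor is √(M_heavy/M_light), so 15 stages give [√(3.02/2.02)]^15 = (3.02/2.02)^(15/2).
= 1.49505^(15/2) = 20.41.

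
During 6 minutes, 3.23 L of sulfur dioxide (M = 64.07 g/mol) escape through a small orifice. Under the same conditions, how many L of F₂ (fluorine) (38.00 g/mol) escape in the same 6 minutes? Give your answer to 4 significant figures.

4.194 L

Using Graham's law: rate_F₂/rate_SO₂ = √(M_SO₂/M_F₂) = √(64.07/38.00) = √1.686 = 1.298.
So the volume for F₂ is 3.23 × 1.298 = 4.194 L.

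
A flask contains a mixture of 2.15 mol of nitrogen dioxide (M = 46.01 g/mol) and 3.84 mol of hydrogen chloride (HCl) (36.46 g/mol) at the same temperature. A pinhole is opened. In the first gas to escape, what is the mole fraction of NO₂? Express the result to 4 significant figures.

Effusion rate of each component ∝ n_i/√M_i (partial pressure × 1/√M).
x_NO₂(eff) = (n_NO₂/√M_NO₂) / (n_NO₂/√M_NO₂ + n_HCl/√M_HCl)
= (2.15/√46.01) / (2.15/√46.01 + 3.84/√36.46) = 0.3170/(0.3170 + 0.6359) = 0.3326.

0.3326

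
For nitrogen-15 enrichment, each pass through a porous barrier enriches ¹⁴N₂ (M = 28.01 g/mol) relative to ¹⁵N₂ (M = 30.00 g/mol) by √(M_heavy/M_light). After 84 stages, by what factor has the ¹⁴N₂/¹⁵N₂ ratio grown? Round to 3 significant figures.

17.9

Overall factor = α^84 with α = √(30.00/28.01), i.e. (30.00/28.01)^(84/2).
= 1.07105^42 = 17.9.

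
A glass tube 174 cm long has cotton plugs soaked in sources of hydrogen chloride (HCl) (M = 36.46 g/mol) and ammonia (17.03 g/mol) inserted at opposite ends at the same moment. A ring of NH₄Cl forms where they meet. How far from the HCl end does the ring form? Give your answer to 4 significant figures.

70.64 cm

The fronts meet when d_HCl + d_NH₃ = L with d_HCl/d_NH₃ = √(M_NH₃/M_HCl) (Graham's law). Here √(M_NH₃/M_HCl) = √(17.03/36.46) = 0.6834.
With d_HCl + d_NH₃ = 174 cm, d_NH₃ = 174/(1 + 0.6834) = 103.4 cm.
d_HCl = 174 − 103.4 = 70.64 cm.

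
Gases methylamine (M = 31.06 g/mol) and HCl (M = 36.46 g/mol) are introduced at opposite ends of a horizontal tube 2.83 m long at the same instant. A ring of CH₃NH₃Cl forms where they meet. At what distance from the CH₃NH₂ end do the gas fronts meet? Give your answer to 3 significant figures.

In equal time, each gas travels a distance ∝ its rate ∝ 1/√M, so d_CH₃NH₂/d_HCl = √(M_HCl/M_CH₃NH₂) = √(36.46/31.06) = 1.083.
With d_CH₃NH₂ + d_HCl = 2.83 m, d_HCl = 2.83/(1 + 1.083) = 1.358 m.
d_CH₃NH₂ = 2.83 − 1.358 = 1.47 m.

1.47 m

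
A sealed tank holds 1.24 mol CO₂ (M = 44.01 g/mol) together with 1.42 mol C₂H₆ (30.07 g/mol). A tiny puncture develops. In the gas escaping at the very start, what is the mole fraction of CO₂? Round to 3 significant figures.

Effusion rate of each component ∝ n_i/√M_i (partial pressure × 1/√M).
So x_CO₂ in the escaping gas = (n_CO₂/√M_CO₂) / Σ(n_i/√M_i)
= (1.24/√44.01) / (1.24/√44.01 + 1.42/√30.07) = 0.1869/(0.1869 + 0.2590) = 0.419.

0.419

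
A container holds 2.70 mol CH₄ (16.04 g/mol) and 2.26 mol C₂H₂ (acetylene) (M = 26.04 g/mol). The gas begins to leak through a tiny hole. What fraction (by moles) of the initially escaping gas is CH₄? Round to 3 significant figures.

0.604

The effusion rate of species i is ∝ p_i/√M_i ∝ n_i/√M_i.
So x_CH₄ in the escaping gas = (n_CH₄/√M_CH₄) / Σ(n_i/√M_i)
= (2.70/√16.04) / (2.70/√16.04 + 2.26/√26.04) = 0.6742/(0.6742 + 0.4429) = 0.604.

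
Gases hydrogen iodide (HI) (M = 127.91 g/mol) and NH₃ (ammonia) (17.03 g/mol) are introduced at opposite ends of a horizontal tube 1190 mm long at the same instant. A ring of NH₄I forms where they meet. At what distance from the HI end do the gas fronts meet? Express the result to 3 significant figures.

The fronts meet when d_HI + d_NH₃ = L with d_HI/d_NH₃ = √(M_NH₃/M_HI) (Graham's law). Here √(M_NH₃/M_HI) = √(17.03/127.91) = 0.3649.
With d_HI + d_NH₃ = 1190 mm, d_NH₃ = 1190/(1 + 0.3649) = 871.9 mm.
d_HI = 1190 − 871.9 = 318 mm.

318 mm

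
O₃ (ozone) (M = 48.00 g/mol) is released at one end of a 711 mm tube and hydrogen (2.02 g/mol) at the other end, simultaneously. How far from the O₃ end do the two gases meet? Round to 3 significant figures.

121 mm

Distances travelled in equal time are proportional to diffusion rates, so d_O₃/d_H₂ = √(M_H₂/M_O₃) = √(2.02/48.00) = 0.2051.
With d_O₃ + d_H₂ = 711 mm, d_H₂ = 711/(1 + 0.2051) = 590.0 mm.
d_O₃ = 711 − 590.0 = 121 mm.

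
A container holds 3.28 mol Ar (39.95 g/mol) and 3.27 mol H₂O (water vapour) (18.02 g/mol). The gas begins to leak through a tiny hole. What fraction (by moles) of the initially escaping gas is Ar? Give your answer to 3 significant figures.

0.403

Effusion rate of each component ∝ n_i/√M_i (partial pressure × 1/√M).
So x_Ar in the escaping gas = (n_Ar/√M_Ar) / Σ(n_i/√M_i)
= (3.28/√39.95) / (3.28/√39.95 + 3.27/√18.02) = 0.5189/(0.5189 + 0.7703) = 0.403.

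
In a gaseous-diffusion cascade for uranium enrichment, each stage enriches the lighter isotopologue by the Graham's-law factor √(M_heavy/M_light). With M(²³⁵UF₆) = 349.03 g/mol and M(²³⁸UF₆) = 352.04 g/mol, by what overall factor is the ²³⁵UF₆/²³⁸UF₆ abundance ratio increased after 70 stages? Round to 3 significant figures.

1.35

The single-stage factor is √(M_heavy/M_light), so 70 stages give [√(352.04/349.03)]^70 = (352.04/349.03)^(70/2).
= 1.00862^35 = 1.35.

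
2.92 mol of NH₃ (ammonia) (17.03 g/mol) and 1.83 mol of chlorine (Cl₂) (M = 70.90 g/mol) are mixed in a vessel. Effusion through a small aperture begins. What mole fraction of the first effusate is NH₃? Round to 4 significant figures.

Rate_i ∝ x_i/√M_i (Graham's law weighted by mole fraction), so the effusate composition follows n_i/√M_i.
So x_NH₃ in the escaping gas = (n_NH₃/√M_NH₃) / Σ(n_i/√M_i)
= (2.92/√17.03) / (2.92/√17.03 + 1.83/√70.90) = 0.7076/(0.7076 + 0.2173) = 0.7650.

0.7650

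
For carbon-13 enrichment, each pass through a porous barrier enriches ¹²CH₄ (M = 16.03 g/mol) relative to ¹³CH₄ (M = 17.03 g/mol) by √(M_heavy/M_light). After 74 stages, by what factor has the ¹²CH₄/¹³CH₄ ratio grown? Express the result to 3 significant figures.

The single-stage factor is √(M_heavy/M_light), so 74 stages give [√(17.03/16.03)]^74 = (17.03/16.03)^(74/2).
= 1.06238^37 = 9.38.

9.38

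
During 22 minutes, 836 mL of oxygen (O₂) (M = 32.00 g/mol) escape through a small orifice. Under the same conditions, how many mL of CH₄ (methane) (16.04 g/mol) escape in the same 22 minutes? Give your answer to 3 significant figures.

1180 mL

Graham's law gives rate_CH₄/rate_O₂ = √(M_O₂/M_CH₄) = √(32.00/16.04) = √1.995 = 1.412.
So the volume for CH₄ is 836 × 1.412 = 1180 mL.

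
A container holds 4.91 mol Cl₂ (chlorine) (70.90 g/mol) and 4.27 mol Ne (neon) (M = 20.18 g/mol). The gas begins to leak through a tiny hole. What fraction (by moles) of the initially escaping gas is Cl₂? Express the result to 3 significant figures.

The effusion rate of species i is ∝ p_i/√M_i ∝ n_i/√M_i.
x_Cl₂(eff) = (n_Cl₂/√M_Cl₂) / (n_Cl₂/√M_Cl₂ + n_Ne/√M_Ne)
= (4.91/√70.90) / (4.91/√70.90 + 4.27/√20.18) = 0.5831/(0.5831 + 0.9505) = 0.380.

0.380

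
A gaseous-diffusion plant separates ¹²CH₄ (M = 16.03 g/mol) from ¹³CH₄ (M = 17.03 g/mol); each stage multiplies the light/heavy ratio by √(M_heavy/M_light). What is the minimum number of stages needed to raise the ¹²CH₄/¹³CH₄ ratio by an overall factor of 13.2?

86

With α = √(17.03/16.03) per stage, ln α = ½ ln(1.06238) = 0.03026.
Need α^N ≥ 13.2 ⇒ N ≥ ln(13.2) / ln α = 2.580 / 0.03026 = 85.28.
So at least 86 stages are needed.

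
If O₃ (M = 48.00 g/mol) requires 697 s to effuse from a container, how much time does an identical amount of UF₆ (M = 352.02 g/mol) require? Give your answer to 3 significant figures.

By Graham's law, t_UF₆/t_O₃ = √(M_UF₆/M_O₃) = √(352.02/48.00) = √7.334 = 2.708.
So the time for UF₆ is 697 × 2.708 = 1890 s.

1890 s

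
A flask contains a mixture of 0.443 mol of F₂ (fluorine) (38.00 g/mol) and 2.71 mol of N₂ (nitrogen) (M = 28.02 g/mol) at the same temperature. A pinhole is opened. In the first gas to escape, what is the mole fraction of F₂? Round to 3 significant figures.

0.123

Rate_i ∝ x_i/√M_i (Graham's law weighted by mole fraction), so the effusate composition follows n_i/√M_i.
x_F₂(eff) = (n_F₂/√M_F₂) / (n_F₂/√M_F₂ + n_N₂/√M_N₂)
= (0.443/√38.00) / (0.443/√38.00 + 2.71/√28.02) = 0.07186/(0.07186 + 0.5120) = 0.123.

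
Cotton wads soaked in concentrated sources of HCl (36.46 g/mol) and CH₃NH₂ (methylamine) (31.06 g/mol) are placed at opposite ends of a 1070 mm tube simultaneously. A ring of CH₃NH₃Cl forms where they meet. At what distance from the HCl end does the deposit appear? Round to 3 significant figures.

514 mm

Distances travelled in equal time are proportional to diffusion rates, so d_HCl/d_CH₃NH₂ = √(M_CH₃NH₂/M_HCl) = √(31.06/36.46) = 0.9230.
With d_HCl + d_CH₃NH₂ = 1070 mm, d_CH₃NH₂ = 1070/(1 + 0.9230) = 556.4 mm.
d_HCl = 1070 − 556.4 = 514 mm.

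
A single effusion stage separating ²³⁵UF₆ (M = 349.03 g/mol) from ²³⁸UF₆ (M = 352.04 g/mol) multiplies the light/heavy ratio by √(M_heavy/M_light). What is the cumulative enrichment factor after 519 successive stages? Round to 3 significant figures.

Each stage multiplies the ratio by α = √(352.04/349.03), so after 519 stages the overall factor is α^519 = (352.04/349.03)^(519/2).
= 1.00862^(519/2) = 9.28.

9.28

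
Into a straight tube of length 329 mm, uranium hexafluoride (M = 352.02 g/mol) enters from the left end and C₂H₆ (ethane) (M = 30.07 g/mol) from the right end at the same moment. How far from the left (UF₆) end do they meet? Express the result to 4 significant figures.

In equal time, each gas travels a distance ∝ its rate ∝ 1/√M, so d_UF₆/d_C₂H₆ = √(M_C₂H₆/M_UF₆) = √(30.07/352.02) = 0.2923.
With d_UF₆ + d_C₂H₆ = 329 mm, d_C₂H₆ = 329/(1 + 0.2923) = 254.6 mm.
d_UF₆ = 329 − 254.6 = 74.41 mm.

74.41 mm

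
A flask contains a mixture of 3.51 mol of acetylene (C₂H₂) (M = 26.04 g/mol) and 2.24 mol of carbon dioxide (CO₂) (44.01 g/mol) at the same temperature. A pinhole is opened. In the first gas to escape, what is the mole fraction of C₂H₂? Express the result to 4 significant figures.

Each component's effusion rate ∝ (its partial pressure)·(1/√M) ∝ n_i/√M_i.
So x_C₂H₂ in the escaping gas = (n_C₂H₂/√M_C₂H₂) / Σ(n_i/√M_i)
= (3.51/√26.04) / (3.51/√26.04 + 2.24/√44.01) = 0.6878/(0.6878 + 0.3377) = 0.6707.

0.6707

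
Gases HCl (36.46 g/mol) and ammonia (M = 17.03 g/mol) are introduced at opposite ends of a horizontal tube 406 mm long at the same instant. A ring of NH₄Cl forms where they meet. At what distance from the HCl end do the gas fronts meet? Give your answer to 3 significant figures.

Distances travelled in equal time are proportional to diffusion rates, so d_HCl/d_NH₃ = √(M_NH₃/M_HCl) = √(17.03/36.46) = 0.6834.
With d_HCl + d_NH₃ = 406 mm, d_NH₃ = 406/(1 + 0.6834) = 241.2 mm.
d_HCl = 406 − 241.2 = 165 mm.

165 mm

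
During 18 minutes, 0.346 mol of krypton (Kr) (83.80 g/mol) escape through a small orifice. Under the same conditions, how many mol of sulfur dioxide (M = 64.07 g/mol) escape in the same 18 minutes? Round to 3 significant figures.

0.396 mol

Using Graham's law: rate_SO₂/rate_Kr = √(M_Kr/M_SO₂) = √(83.80/64.07) = √1.308 = 1.144.
So the amount for SO₂ is 0.346 × 1.144 = 0.396 mol.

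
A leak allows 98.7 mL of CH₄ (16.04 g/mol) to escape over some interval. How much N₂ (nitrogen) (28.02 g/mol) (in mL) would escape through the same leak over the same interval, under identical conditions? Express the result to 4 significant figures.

74.68 mL

Using Graham's law: rate_N₂/rate_CH₄ = √(M_CH₄/M_N₂) = √(16.04/28.02) = √0.5724 = 0.7566.
So the volume for N₂ is 98.7 × 0.7566 = 74.68 mL.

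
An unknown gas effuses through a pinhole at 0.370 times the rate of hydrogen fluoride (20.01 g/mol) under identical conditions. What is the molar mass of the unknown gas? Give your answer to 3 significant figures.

146 g/mol

Since effusion rate ∝ 1/√M, rate_X/rate_HF = √(M_HF/M_X).
0.370 = √(20.01/M_X)
M_X = 20.01 / 0.370² = 20.01 / 0.1369 = 146 g/mol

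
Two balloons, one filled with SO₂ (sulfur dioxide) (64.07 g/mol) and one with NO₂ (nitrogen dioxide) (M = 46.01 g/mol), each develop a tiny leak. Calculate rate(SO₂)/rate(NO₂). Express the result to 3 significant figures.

0.847

From Graham's law, rate_SO₂/rate_NO₂ = √(M_NO₂/M_SO₂) = √(46.01/64.07) = √0.7181 = 0.847.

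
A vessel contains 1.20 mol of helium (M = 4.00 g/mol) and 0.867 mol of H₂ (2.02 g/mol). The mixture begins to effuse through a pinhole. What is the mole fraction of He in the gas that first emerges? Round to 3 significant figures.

0.496

Each component's effusion rate ∝ (its partial pressure)·(1/√M) ∝ n_i/√M_i.
x_He(eff) = (n_He/√M_He) / (n_He/√M_He + n_H₂/√M_H₂)
= (1.20/√4.00) / (1.20/√4.00 + 0.867/√2.02) = 0.6000/(0.6000 + 0.6100) = 0.496.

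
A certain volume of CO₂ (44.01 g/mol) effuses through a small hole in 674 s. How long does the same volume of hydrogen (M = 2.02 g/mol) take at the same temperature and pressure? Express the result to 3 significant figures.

144 s

By Graham's law, t_H₂/t_CO₂ = √(M_H₂/M_CO₂) = √(2.02/44.01) = √0.04590 = 0.2142.
So the time for H₂ is 674 × 0.2142 = 144 s.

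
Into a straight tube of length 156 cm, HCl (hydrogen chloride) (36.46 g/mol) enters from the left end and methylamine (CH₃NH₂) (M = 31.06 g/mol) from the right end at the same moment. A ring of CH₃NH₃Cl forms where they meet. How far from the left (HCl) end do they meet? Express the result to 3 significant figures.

74.9 cm

In equal time, each gas travels a distance ∝ its rate ∝ 1/√M, so d_HCl/d_CH₃NH₂ = √(M_CH₃NH₂/M_HCl) = √(31.06/36.46) = 0.9230.
With d_HCl + d_CH₃NH₂ = 156 cm, d_CH₃NH₂ = 156/(1 + 0.9230) = 81.12 cm.
d_HCl = 156 − 81.12 = 74.9 cm.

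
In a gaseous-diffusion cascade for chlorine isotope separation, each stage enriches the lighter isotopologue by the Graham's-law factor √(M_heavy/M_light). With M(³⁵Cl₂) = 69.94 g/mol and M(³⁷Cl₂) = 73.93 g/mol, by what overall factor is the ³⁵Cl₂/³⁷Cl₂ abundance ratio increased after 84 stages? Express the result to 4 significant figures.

The single-stage factor is √(M_heavy/M_light), so 84 stages give [√(73.93/69.94)]^84 = (73.93/69.94)^(84/2).
= 1.05705^42 = 10.28.

10.28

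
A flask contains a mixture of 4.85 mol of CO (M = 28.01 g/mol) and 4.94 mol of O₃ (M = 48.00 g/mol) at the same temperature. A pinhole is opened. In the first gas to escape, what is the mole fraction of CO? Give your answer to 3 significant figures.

0.562

Effusion rate of each component ∝ n_i/√M_i (partial pressure × 1/√M).
x_CO(eff) = (n_CO/√M_CO) / (n_CO/√M_CO + n_O₃/√M_O₃)
= (4.85/√28.01) / (4.85/√28.01 + 4.94/√48.00) = 0.9164/(0.9164 + 0.7130) = 0.562.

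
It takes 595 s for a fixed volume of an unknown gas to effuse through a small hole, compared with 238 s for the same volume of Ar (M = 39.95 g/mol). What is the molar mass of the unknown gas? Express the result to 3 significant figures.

Graham's law gives t_X/t_Ar = √(M_X/M_Ar).
595/238 = 2.500 = √(M_X/39.95)
M_X = 39.95 × 2.500² = 39.95 × 6.250 = 250 g/mol

250 g/mol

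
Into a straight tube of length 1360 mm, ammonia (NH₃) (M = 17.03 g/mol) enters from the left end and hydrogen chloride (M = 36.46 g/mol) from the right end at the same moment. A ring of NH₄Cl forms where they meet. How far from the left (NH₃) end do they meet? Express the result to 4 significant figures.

807.9 mm

The fronts meet when d_NH₃ + d_HCl = L with d_NH₃/d_HCl = √(M_HCl/M_NH₃) (Graham's law). Here √(M_HCl/M_NH₃) = √(36.46/17.03) = 1.463.
With d_NH₃ + d_HCl = 1360 mm, d_HCl = 1360/(1 + 1.463) = 552.1 mm.
d_NH₃ = 1360 − 552.1 = 807.9 mm.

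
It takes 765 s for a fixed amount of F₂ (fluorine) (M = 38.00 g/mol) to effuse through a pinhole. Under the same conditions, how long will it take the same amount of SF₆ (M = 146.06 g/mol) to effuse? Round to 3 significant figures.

1500 s

By Graham's law, t_SF₆/t_F₂ = √(M_SF₆/M_F₂) = √(146.06/38.00) = √3.844 = 1.961.
So the time for SF₆ is 765 × 1.961 = 1500 s.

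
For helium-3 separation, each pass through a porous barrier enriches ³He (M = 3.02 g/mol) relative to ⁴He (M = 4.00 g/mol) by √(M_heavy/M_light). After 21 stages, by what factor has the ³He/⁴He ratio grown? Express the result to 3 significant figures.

After 21 stages the ratio has grown by (√(4.00/3.02))^21 = (4.00/3.02)^(21/2).
= 1.32450^(21/2) = 19.1.

19.1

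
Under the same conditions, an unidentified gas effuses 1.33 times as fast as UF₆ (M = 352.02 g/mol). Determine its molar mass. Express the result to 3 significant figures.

199 g/mol

Since effusion rate ∝ 1/√M, rate_X/rate_UF₆ = √(M_UF₆/M_X).
1.33 = √(352.02/M_X)
M_X = 352.02 / 1.33² = 352.02 / 1.769 = 199 g/mol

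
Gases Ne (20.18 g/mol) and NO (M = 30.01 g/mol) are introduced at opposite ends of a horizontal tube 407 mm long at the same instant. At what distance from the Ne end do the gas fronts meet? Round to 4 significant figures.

223.6 mm

The fronts meet when d_Ne + d_NO = L with d_Ne/d_NO = √(M_NO/M_Ne) (Graham's law). Here √(M_NO/M_Ne) = √(30.01/20.18) = 1.219.
With d_Ne + d_NO = 407 mm, d_NO = 407/(1 + 1.219) = 183.4 mm.
d_Ne = 407 − 183.4 = 223.6 mm.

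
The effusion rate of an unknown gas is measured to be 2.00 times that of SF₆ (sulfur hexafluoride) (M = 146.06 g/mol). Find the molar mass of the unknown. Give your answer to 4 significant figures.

Using Graham's law: rate_X/rate_SF₆ = √(M_SF₆/M_X).
2.00 = √(146.06/M_X)
M_X = 146.06 / 2.00² = 146.06 / 4.000 = 36.52 g/mol

36.52 g/mol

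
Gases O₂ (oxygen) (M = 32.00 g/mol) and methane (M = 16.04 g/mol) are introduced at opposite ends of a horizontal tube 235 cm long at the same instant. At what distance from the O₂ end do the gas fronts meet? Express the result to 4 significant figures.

In equal time, each gas travels a distance ∝ its rate ∝ 1/√M, so d_O₂/d_CH₄ = √(M_CH₄/M_O₂) = √(16.04/32.00) = 0.7080.
With d_O₂ + d_CH₄ = 235 cm, d_CH₄ = 235/(1 + 0.7080) = 137.6 cm.
d_O₂ = 235 − 137.6 = 97.41 cm.

97.41 cm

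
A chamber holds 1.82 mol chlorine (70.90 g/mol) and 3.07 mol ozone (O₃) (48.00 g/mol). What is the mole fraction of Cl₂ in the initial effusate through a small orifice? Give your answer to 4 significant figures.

Each component's effusion rate ∝ (its partial pressure)·(1/√M) ∝ n_i/√M_i.
So x_Cl₂ in the escaping gas = (n_Cl₂/√M_Cl₂) / Σ(n_i/√M_i)
= (1.82/√70.90) / (1.82/√70.90 + 3.07/√48.00) = 0.2161/(0.2161 + 0.4431) = 0.3279.

0.3279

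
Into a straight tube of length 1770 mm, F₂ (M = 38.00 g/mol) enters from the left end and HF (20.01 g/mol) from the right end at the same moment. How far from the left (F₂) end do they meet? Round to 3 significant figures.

744 mm

The fronts meet when d_F₂ + d_HF = L with d_F₂/d_HF = √(M_HF/M_F₂) (Graham's law). Here √(M_HF/M_F₂) = √(20.01/38.00) = 0.7257.
With d_F₂ + d_HF = 1770 mm, d_HF = 1770/(1 + 0.7257) = 1026 mm.
d_F₂ = 1770 − 1026 = 744 mm.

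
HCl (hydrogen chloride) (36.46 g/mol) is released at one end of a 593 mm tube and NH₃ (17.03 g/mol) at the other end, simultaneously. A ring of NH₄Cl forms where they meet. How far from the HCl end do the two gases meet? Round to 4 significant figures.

Distances travelled in equal time are proportional to diffusion rates, so d_HCl/d_NH₃ = √(M_NH₃/M_HCl) = √(17.03/36.46) = 0.6834.
With d_HCl + d_NH₃ = 593 mm, d_NH₃ = 593/(1 + 0.6834) = 352.3 mm.
d_HCl = 593 − 352.3 = 240.7 mm.

240.7 mm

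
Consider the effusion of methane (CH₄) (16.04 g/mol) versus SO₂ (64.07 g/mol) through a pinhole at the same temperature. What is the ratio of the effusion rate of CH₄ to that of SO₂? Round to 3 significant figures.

Graham's law gives rate_CH₄/rate_SO₂ = √(M_SO₂/M_CH₄) = √(64.07/16.04) = √3.994 = 2.00.

2.00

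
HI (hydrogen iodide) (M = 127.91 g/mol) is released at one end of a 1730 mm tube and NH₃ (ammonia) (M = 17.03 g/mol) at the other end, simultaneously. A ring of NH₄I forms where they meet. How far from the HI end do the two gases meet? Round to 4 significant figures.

462.5 mm

Graham's law gives d_HI/d_NH₃ = rate_HI/rate_NH₃ = √(M_NH₃/M_HI) = √(17.03/127.91) = 0.3649.
With d_HI + d_NH₃ = 1730 mm, d_NH₃ = 1730/(1 + 0.3649) = 1268 mm.
d_HI = 1730 − 1268 = 462.5 mm.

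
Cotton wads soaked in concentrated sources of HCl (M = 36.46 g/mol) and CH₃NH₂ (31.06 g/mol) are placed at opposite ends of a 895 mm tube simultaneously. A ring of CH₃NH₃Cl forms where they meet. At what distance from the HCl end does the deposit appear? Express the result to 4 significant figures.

Distances travelled in equal time are proportional to diffusion rates, so d_HCl/d_CH₃NH₂ = √(M_CH₃NH₂/M_HCl) = √(31.06/36.46) = 0.9230.
With d_HCl + d_CH₃NH₂ = 895 mm, d_CH₃NH₂ = 895/(1 + 0.9230) = 465.4 mm.
d_HCl = 895 − 465.4 = 429.6 mm.

429.6 mm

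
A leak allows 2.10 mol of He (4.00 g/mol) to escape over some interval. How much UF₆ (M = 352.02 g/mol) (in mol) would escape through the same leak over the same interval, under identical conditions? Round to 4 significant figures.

From Graham's law, rate_UF₆/rate_He = √(M_He/M_UF₆) = √(4.00/352.02) = √0.01136 = 0.1066.
So the amount for UF₆ is 2.10 × 0.1066 = 0.2239 mol.

0.2239 mol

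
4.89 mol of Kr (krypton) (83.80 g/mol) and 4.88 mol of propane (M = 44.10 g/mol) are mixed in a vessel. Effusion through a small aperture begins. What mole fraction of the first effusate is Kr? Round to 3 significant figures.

0.421

The effusion rate of species i is ∝ p_i/√M_i ∝ n_i/√M_i.
Mole fraction of Kr in the effusate = (n_Kr/√M_Kr) / (n_Kr/√M_Kr + n_C₃H₈/√M_C₃H₈)
= (4.89/√83.80) / (4.89/√83.80 + 4.88/√44.10) = 0.5342/(0.5342 + 0.7349) = 0.421.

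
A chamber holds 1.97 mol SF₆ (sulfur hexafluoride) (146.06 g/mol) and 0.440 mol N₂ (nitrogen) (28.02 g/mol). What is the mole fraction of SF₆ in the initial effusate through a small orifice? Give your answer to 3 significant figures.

0.662

The effusion rate of species i is ∝ p_i/√M_i ∝ n_i/√M_i.
Mole fraction of SF₆ in the effusate = (n_SF₆/√M_SF₆) / (n_SF₆/√M_SF₆ + n_N₂/√M_N₂)
= (1.97/√146.06) / (1.97/√146.06 + 0.440/√28.02) = 0.1630/(0.1630 + 0.08312) = 0.662.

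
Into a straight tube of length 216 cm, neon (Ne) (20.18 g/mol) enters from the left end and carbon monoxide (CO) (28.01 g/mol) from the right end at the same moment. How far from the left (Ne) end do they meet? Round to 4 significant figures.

In equal time, each gas travels a distance ∝ its rate ∝ 1/√M, so d_Ne/d_CO = √(M_CO/M_Ne) = √(28.01/20.18) = 1.178.
With d_Ne + d_CO = 216 cm, d_CO = 216/(1 + 1.178) = 99.17 cm.
d_Ne = 216 − 99.17 = 116.8 cm.

116.8 cm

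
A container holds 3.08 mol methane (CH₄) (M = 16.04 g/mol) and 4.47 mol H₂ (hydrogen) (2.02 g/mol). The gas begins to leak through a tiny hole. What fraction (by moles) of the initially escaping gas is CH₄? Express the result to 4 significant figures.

0.1965

Rate_i ∝ x_i/√M_i (Graham's law weighted by mole fraction), so the effusate composition follows n_i/√M_i.
Mole fraction of CH₄ in the effusate = (n_CH₄/√M_CH₄) / (n_CH₄/√M_CH₄ + n_H₂/√M_H₂)
= (3.08/√16.04) / (3.08/√16.04 + 4.47/√2.02) = 0.7690/(0.7690 + 3.145) = 0.1965.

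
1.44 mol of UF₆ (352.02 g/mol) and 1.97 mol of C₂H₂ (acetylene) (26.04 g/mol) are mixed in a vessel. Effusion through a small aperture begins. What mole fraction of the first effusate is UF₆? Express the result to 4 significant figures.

0.1658

Each component's effusion rate ∝ (its partial pressure)·(1/√M) ∝ n_i/√M_i.
x_UF₆(eff) = (n_UF₆/√M_UF₆) / (n_UF₆/√M_UF₆ + n_C₂H₂/√M_C₂H₂)
= (1.44/√352.02) / (1.44/√352.02 + 1.97/√26.04) = 0.07675/(0.07675 + 0.3861) = 0.1658.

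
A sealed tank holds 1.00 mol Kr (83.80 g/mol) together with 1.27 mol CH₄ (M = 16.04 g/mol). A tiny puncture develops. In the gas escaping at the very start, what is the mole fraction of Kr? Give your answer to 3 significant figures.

Each component's effusion rate ∝ (its partial pressure)·(1/√M) ∝ n_i/√M_i.
So x_Kr in the escaping gas = (n_Kr/√M_Kr) / Σ(n_i/√M_i)
= (1.00/√83.80) / (1.00/√83.80 + 1.27/√16.04) = 0.1092/(0.1092 + 0.3171) = 0.256.

0.256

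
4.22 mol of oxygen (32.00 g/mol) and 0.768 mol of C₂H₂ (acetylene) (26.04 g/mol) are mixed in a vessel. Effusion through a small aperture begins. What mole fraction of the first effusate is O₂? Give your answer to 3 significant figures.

0.832

Rate_i ∝ x_i/√M_i (Graham's law weighted by mole fraction), so the effusate composition follows n_i/√M_i.
Mole fraction of O₂ in the effusate = (n_O₂/√M_O₂) / (n_O₂/√M_O₂ + n_C₂H₂/√M_C₂H₂)
= (4.22/√32.00) / (4.22/√32.00 + 0.768/√26.04) = 0.7460/(0.7460 + 0.1505) = 0.832.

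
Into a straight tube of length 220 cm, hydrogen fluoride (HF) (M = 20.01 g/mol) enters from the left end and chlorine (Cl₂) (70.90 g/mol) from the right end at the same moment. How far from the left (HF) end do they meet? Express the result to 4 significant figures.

143.7 cm

In equal time, each gas travels a distance ∝ its rate ∝ 1/√M, so d_HF/d_Cl₂ = √(M_Cl₂/M_HF) = √(70.90/20.01) = 1.882.
With d_HF + d_Cl₂ = 220 cm, d_Cl₂ = 220/(1 + 1.882) = 76.33 cm.
d_HF = 220 − 76.33 = 143.7 cm.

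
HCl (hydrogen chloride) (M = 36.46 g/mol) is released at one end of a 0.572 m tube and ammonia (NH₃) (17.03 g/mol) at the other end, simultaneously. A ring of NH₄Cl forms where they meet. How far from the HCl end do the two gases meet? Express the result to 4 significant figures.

0.2322 m

Graham's law gives d_HCl/d_NH₃ = rate_HCl/rate_NH₃ = √(M_NH₃/M_HCl) = √(17.03/36.46) = 0.6834.
With d_HCl + d_NH₃ = 0.572 m, d_NH₃ = 0.572/(1 + 0.6834) = 0.3398 m.
d_HCl = 0.572 − 0.3398 = 0.2322 m.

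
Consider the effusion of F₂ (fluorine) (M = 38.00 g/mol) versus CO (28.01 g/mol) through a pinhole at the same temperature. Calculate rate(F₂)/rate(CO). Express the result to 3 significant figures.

Graham's law gives rate_F₂/rate_CO = √(M_CO/M_F₂) = √(28.01/38.00) = √0.7371 = 0.859.

0.859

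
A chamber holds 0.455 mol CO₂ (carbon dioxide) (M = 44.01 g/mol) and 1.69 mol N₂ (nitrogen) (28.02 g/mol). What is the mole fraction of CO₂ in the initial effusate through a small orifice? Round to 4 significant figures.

Each component's effusion rate ∝ (its partial pressure)·(1/√M) ∝ n_i/√M_i.
So x_CO₂ in the escaping gas = (n_CO₂/√M_CO₂) / Σ(n_i/√M_i)
= (0.455/√44.01) / (0.455/√44.01 + 1.69/√28.02) = 0.06859/(0.06859 + 0.3193) = 0.1768.

0.1768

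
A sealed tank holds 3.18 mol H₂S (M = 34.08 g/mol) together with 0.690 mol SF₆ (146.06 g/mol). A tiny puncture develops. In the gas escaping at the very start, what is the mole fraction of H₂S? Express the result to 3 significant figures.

0.905

The effusion rate of species i is ∝ p_i/√M_i ∝ n_i/√M_i.
x_H₂S(eff) = (n_H₂S/√M_H₂S) / (n_H₂S/√M_H₂S + n_SF₆/√M_SF₆)
= (3.18/√34.08) / (3.18/√34.08 + 0.690/√146.06) = 0.5447/(0.5447 + 0.05709) = 0.905.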